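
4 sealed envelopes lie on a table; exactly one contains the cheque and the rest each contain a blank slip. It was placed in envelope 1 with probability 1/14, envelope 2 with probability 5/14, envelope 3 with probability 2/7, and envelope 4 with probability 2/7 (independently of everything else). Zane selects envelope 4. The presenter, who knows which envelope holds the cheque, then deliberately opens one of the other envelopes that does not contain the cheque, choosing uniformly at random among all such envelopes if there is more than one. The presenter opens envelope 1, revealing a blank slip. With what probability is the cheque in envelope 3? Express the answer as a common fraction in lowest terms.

12/35

Consider each possible location of the cheque in turn.
If it is in envelope 1 (prior 1/14): the presenter opened envelope 1, so this case is ruled out; weight (1/14)·0 = 0.
If it is in envelope 2 (prior 5/14): the presenter has 2 equally likely choices, so probability 1/2; weight (5/14)·(1/2) = 5/28.
If it is in envelope 3 (prior 2/7): the presenter has 2 equally likely choices, so probability 1/2; weight (2/7)·(1/2) = 1/7.
If it is in envelope 4 (prior 2/7): the presenter has 3 equally likely choices, so probability 1/3; weight (2/7)·(1/3) = 2/21.
The weights sum to 5/12.
So P(the cheque in envelope 3 | the presenter opened envelope 1) = (1/7) / (5/12) = 12/35.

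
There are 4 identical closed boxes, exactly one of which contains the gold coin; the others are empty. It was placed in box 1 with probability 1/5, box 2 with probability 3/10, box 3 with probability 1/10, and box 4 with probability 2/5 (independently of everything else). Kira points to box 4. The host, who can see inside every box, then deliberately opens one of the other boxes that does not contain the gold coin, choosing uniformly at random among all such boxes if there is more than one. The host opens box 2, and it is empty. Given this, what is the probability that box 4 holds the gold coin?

8/17

Consider each possible location of the gold coin in turn.
If it is in box 1 (prior 1/5): the host has 2 equally likely choices, so probability 1/2; weight (1/5)·(1/2) = 1/10.
If it is in box 2 (prior 3/10): the host opened box 2, so this case is ruled out; weight (3/10)·0 = 0.
If it is in box 3 (prior 1/10): the host has 2 equally likely choices, so probability 1/2; weight (1/10)·(1/2) = 1/20.
If it is in box 4 (prior 2/5): the host has 3 equally likely choices, so probability 1/3; weight (2/5)·(1/3) = 2/15.
The weights sum to 17/60.
So P(the gold coin in box 4 | the host opened box 2) = (2/15) / (17/60) = 8/17.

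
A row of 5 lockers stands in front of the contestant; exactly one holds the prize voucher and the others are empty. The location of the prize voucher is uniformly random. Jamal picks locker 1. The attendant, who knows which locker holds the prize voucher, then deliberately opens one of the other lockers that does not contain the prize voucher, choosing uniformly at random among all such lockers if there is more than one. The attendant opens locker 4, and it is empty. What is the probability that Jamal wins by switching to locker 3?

Consider each possible location of the prize voucher in turn.
If it is in locker 1 (prior 1/5): the attendant has 4 equally likely choices, so probability 1/4; weight (1/5)·(1/4) = 1/20.
If it is in any of lockers 2, 3, and 5 (prior 1/5 each): the attendant has 3 equally likely choices, so probability 1/3; weight (1/5)·(1/3) = 1/15 each.
If it is in locker 4 (prior 1/5): the attendant opened locker 4, so this case is ruled out; weight (1/5)·0 = 0.
The weights sum to 1/4.
So P(the prize voucher in locker 3 | the attendant opened locker 4) = (1/15) / (1/4) = 4/15.

4/15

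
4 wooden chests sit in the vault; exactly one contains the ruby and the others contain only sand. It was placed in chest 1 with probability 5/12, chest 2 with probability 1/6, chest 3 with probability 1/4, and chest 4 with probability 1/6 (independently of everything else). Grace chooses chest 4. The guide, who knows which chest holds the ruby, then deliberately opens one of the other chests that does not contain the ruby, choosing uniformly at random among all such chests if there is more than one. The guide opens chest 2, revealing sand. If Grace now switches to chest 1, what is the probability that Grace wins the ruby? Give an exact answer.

Condition on the true location of the ruby.
If it is in chest 1 (prior 5/12): the guide has 2 equally likely choices, so probability 1/2; weight (5/12)·(1/2) = 5/24.
If it is in chest 2 (prior 1/6): the guide opened chest 2, so this case is ruled out; weight (1/6)·0 = 0.
If it is in chest 3 (prior 1/4): the guide has 2 equally likely choices, so probability 1/2; weight (1/4)·(1/2) = 1/8.
If it is in chest 4 (prior 1/6): the guide has 3 equally likely choices, so probability 1/3; weight (1/6)·(1/3) = 1/18.
The weights sum to 7/18.
So P(the ruby in chest 1 | the guide opened chest 2) = (5/24) / (7/18) = 15/28.

15/28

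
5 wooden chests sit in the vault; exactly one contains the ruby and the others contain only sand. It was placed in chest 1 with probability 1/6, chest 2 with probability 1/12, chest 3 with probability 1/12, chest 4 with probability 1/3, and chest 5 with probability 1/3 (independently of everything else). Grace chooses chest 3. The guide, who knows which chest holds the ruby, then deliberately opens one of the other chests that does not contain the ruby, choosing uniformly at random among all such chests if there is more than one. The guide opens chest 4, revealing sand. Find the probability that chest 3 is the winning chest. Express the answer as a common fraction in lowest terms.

Consider each possible location of the ruby in turn.
If it is in chest 1 (prior 1/6): the guide has 3 equally likely choices, so probability 1/3; weight (1/6)·(1/3) = 1/18.
If it is in chest 2 (prior 1/12): the guide has 3 equally likely choices, so probability 1/3; weight (1/12)·(1/3) = 1/36.
If it is in chest 3 (prior 1/12): the guide has 4 equally likely choices, so probability 1/4; weight (1/12)·(1/4) = 1/48.
If it is in chest 4 (prior 1/3): the guide opened chest 4, so this case is ruled out; weight (1/3)·0 = 0.
If it is in chest 5 (prior 1/3): the guide has 3 equally likely choices, so probability 1/3; weight (1/3)·(1/3) = 1/9.
The weights sum to 31/144.
So P(the ruby in chest 3 | the guide opened chest 4) = (1/48) / (31/144) = 3/31.

3/31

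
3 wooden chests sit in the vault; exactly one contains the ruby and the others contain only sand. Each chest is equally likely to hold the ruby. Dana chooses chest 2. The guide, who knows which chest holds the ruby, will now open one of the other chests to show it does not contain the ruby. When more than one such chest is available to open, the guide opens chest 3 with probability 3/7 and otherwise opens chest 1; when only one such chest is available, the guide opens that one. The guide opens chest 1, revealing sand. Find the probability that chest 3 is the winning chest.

Apply Bayes' rule, conditioning on where the ruby actually is.
If it is in chest 1 (prior 1/3): the guide opened chest 1, so this case is ruled out; weight (1/3)·0 = 0.
If it is in chest 2 (prior 1/3): chest 3 is available but not opened, probability 4/7; weight (1/3)·(4/7) = 4/21.
If it is in chest 3 (prior 1/3): only chest 1 is available, probability 1; weight (1/3)·1 = 1/3.
The weights sum to 11/21.
So P(the ruby in chest 3 | the guide opened chest 1) = (1/3) / (11/21) = 7/11.

7/11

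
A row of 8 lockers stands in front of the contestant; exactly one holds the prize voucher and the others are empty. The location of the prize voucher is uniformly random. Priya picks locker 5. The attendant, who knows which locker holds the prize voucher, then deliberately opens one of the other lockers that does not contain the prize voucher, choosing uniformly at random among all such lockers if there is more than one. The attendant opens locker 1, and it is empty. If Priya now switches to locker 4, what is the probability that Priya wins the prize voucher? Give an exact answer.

Consider each possible location of the prize voucher in turn.
If it is in locker 1 (prior 1/8): the attendant opened locker 1, so this case is ruled out; weight (1/8)·0 = 0.
If it is in any of lockers 2, 3, 4, 6, 7, and 8 (prior 1/8 each): the attendant has 6 equally likely choices, so probability 1/6; weight (1/8)·(1/6) = 1/48 each.
If it is in locker 5 (prior 1/8): the attendant has 7 equally likely choices, so probability 1/7; weight (1/8)·(1/7) = 1/56.
The weights sum to 1/7.
So P(the prize voucher in locker 4 | the attendant opened locker 1) = (1/48) / (1/7) = 7/48.

7/48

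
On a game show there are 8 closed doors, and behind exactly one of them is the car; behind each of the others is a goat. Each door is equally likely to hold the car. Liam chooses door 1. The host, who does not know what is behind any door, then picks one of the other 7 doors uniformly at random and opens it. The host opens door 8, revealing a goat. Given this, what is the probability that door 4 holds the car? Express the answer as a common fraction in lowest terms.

Apply Bayes' rule, conditioning on where the car actually is.
If it is behind any of doors 1, 2, 3, 4, 5, 6, and 7 (prior 1/8 each): the host picks door 8 with probability 1/7 regardless, and it is not the prize; weight (1/8)·(1/7) = 1/56 each.
If it is behind door 8 (prior 1/8): the host opened door 8, so this case is ruled out; weight (1/8)·0 = 0.
The weights sum to 1/8.
So P(the car behind door 4 | the host opened door 8) = (1/56) / (1/8) = 1/7.

1/7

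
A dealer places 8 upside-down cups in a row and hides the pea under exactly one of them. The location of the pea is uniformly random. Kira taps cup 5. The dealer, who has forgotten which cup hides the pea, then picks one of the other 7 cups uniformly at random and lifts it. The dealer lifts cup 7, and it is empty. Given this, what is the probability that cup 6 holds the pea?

Because the dealer chose which cup to lift without knowing where the pea is, the choice is independent of the prize location. Learning that cup 7 does not hold the pea simply rules out that one location and leaves the remaining 7 cups still equally likely by symmetry.
So P(the pea under cup 6) = 1/7.

1/7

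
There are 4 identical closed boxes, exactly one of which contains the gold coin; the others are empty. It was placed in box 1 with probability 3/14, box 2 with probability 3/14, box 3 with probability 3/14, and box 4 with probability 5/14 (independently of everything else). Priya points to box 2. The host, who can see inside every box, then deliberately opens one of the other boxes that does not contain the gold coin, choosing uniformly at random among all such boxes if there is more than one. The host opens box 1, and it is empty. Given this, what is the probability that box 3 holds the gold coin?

3/10

Apply Bayes' rule, conditioning on where the gold coin actually is.
If it is in box 1 (prior 3/14): the host opened box 1, so this case is ruled out; weight (3/14)·0 = 0.
If it is in box 2 (prior 3/14): the host has 3 equally likely choices, so probability 1/3; weight (3/14)·(1/3) = 1/14.
If it is in box 3 (prior 3/14): the host has 2 equally likely choices, so probability 1/2; weight (3/14)·(1/2) = 3/28.
If it is in box 4 (prior 5/14): the host has 2 equally likely choices, so probability 1/2; weight (5/14)·(1/2) = 5/28.
The weights sum to 5/14.
So P(the gold coin in box 3 | the host opened box 1) = (3/28) / (5/14) = 3/10.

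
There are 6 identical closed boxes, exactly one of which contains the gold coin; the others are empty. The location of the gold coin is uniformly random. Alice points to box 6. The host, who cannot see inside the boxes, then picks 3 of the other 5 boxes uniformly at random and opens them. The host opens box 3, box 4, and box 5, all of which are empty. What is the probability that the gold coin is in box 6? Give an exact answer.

1/3

Because the host chose which boxes to open without knowing where the gold coin is, the choice is independent of the prize location. Learning that none of the 3 opened boxes holds the gold coin simply rules out those 3 locations and leaves the remaining 3 boxes still equally likely by symmetry.
So P(the gold coin in box 6) = 1/3.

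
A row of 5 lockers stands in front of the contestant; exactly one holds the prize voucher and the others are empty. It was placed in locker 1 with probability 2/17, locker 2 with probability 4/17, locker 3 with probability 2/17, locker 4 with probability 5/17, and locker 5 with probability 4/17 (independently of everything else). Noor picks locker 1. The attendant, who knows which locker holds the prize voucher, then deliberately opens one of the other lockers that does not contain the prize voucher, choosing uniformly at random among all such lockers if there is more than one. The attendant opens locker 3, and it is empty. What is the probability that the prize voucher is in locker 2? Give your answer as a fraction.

Condition on the true location of the prize voucher.
If it is in locker 1 (prior 2/17): the attendant has 4 equally likely choices, so probability 1/4; weight (2/17)·(1/4) = 1/34.
If it is in either of lockers 2 and 5 (prior 4/17 each): the attendant has 3 equally likely choices, so probability 1/3; weight (4/17)·(1/3) = 4/51 each.
If it is in locker 3 (prior 2/17): the attendant opened locker 3, so this case is ruled out; weight (2/17)·0 = 0.
If it is in locker 4 (prior 5/17): the attendant has 3 equally likely choices, so probability 1/3; weight (5/17)·(1/3) = 5/51.
The weights sum to 29/102.
So P(the prize voucher in locker 2 | the attendant opened locker 3) = (4/51) / (29/102) = 8/29.

8/29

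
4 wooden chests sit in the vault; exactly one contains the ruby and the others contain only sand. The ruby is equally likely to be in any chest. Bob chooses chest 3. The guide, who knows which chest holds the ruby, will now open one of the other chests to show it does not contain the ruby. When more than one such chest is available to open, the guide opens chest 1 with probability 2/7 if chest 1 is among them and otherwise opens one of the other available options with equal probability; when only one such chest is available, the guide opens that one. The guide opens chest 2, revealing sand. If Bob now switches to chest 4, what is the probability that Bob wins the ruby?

Condition on the true location of the ruby.
If it is in chest 1 (prior 1/4): chest 1 holds the prize so is unavailable; the guide chooses uniformly among the 2 others, probability 1/2; weight (1/4)·(1/2) = 1/8.
If it is in chest 2 (prior 1/4): the guide opened chest 2, so this case is ruled out; weight (1/4)·0 = 0.
If it is in chest 3 (prior 1/4): chest 1 is available but not opened; chest 2 gets probability (1 − 2/7)/2 = 5/14; weight (1/4)·(5/14) = 5/56.
If it is in chest 4 (prior 1/4): chest 1 is available but not opened, probability 5/7; weight (1/4)·(5/7) = 5/28.
The weights sum to 11/28.
So P(the ruby in chest 4 | the guide opened chest 2) = (5/28) / (11/28) = 5/11.

5/11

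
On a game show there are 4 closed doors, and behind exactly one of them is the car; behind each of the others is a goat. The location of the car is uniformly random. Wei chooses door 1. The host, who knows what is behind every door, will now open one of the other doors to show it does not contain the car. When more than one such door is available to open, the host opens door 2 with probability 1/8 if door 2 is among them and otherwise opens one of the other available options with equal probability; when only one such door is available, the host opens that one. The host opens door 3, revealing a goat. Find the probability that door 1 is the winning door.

7/29

Consider each possible location of the car in turn.
If it is behind door 1 (prior 1/4): door 2 is available but not opened; door 3 gets probability (1 − 1/8)/2 = 7/16; weight (1/4)·(7/16) = 7/64.
If it is behind door 2 (prior 1/4): door 2 holds the prize so is unavailable; the host chooses uniformly among the 2 others, probability 1/2; weight (1/4)·(1/2) = 1/8.
If it is behind door 3 (prior 1/4): the host opened door 3, so this case is ruled out; weight (1/4)·0 = 0.
If it is behind door 4 (prior 1/4): door 2 is available but not opened, probability 7/8; weight (1/4)·(7/8) = 7/32.
The weights sum to 29/64.
So P(the car behind door 1 | the host opened door 3) = (7/64) / (29/64) = 7/29.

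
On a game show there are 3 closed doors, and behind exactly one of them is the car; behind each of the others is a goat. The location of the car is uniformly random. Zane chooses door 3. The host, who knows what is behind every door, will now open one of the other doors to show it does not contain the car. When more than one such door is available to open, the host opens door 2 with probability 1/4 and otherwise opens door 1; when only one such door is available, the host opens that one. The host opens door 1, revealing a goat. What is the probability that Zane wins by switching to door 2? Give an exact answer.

Apply Bayes' rule, conditioning on where the car actually is.
If it is behind door 1 (prior 1/3): the host opened door 1, so this case is ruled out; weight (1/3)·0 = 0.
If it is behind door 2 (prior 1/3): only door 1 is available, probability 1; weight (1/3)·1 = 1/3.
If it is behind door 3 (prior 1/3): door 2 is available but not opened, probability 3/4; weight (1/3)·(3/4) = 1/4.
The weights sum to 7/12.
So P(the car behind door 2 | the host opened door 1) = (1/3) / (7/12) = 4/7.

4/7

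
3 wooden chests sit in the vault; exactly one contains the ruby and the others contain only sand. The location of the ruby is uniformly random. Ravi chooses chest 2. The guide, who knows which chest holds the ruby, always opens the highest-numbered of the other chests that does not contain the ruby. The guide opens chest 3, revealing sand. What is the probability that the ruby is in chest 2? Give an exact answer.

Consider each possible location of the ruby in turn.
If it is in either of chests 1 and 2 (prior 1/3 each): chest 3 is the highest-numbered option available, probability 1; weight (1/3)·1 = 1/3 each.
If it is in chest 3 (prior 1/3): the guide opened chest 3, so this case is ruled out; weight (1/3)·0 = 0.
The weights sum to 2/3.
So P(the ruby in chest 2 | the guide opened chest 3) = (1/3) / (2/3) = 1/2.

1/2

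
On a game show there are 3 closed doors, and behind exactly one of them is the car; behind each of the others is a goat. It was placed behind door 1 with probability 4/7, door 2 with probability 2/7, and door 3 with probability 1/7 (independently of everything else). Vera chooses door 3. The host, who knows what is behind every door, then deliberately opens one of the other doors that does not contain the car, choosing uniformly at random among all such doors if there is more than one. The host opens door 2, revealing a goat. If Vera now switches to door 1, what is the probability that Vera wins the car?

Consider each possible location of the car in turn.
If it is behind door 1 (prior 4/7): the host has no choice, probability 1; weight (4/7)·1 = 4/7.
If it is behind door 2 (prior 2/7): the host opened door 2, so this case is ruled out; weight (2/7)·0 = 0.
If it is behind door 3 (prior 1/7): the host has 2 equally likely choices, so probability 1/2; weight (1/7)·(1/2) = 1/14.
The weights sum to 9/14.
So P(the car behind door 1 | the host opened door 2) = (4/7) / (9/14) = 8/9.

8/9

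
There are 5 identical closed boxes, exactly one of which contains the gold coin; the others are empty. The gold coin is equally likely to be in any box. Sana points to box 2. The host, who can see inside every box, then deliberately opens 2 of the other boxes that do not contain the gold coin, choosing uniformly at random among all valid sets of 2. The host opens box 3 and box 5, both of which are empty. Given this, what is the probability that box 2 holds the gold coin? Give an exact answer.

Condition on the true location of the gold coin.
If it is in either of boxes 1 and 4 (prior 1/5 each): the host has 3 equally likely choices, so probability 1/3; weight (1/5)·(1/3) = 1/15 each.
If it is in box 2 (prior 1/5): the host has 6 equally likely choices, so probability 1/6; weight (1/5)·(1/6) = 1/30.
If it is in either of boxes 3 and 5 (prior 1/5 each): that box was opened and seen not to hold the prize — ruled out; weight (1/5)·0 = 0 each.
The weights sum to 1/6.
So P(the gold coin in box 2 | the host opened box 3 and box 5) = (1/30) / (1/6) = 1/5.

1/5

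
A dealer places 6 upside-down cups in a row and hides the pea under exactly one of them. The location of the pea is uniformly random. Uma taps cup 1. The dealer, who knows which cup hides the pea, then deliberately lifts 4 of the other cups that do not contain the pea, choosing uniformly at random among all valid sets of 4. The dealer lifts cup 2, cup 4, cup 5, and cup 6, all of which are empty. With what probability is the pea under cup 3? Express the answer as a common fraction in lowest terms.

5/6

Apply Bayes' rule, conditioning on where the pea actually is.
If it is under cup 1 (prior 1/6): the dealer has 5 equally likely choices, so probability 1/5; weight (1/6)·(1/5) = 1/30.
If it is under any of cups 2, 4, 5, and 6 (prior 1/6 each): that cup was opened and seen not to hold the prize — ruled out; weight (1/6)·0 = 0 each.
If it is under cup 3 (prior 1/6): the dealer has no choice, probability 1; weight (1/6)·1 = 1/6.
The weights sum to 1/5.
So P(the pea under cup 3 | the dealer opened cup 2, cup 4, cup 5, and cup 6) = (1/6) / (1/5) = 5/6.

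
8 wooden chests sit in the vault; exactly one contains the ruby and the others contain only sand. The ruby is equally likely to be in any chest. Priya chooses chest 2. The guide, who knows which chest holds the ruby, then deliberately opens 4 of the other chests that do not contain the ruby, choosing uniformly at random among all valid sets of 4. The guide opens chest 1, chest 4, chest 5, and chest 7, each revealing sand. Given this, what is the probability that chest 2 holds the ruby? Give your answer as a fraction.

1/8

Condition on the true location of the ruby.
If it is in any of chests 1, 4, 5, and 7 (prior 1/8 each): that chest was opened and seen not to hold the prize — ruled out; weight (1/8)·0 = 0 each.
If it is in chest 2 (prior 1/8): the guide has 35 equally likely choices, so probability 1/35; weight (1/8)·(1/35) = 1/280.
If it is in any of chests 3, 6, and 8 (prior 1/8 each): the guide has 15 equally likely choices, so probability 1/15; weight (1/8)·(1/15) = 1/120 each.
The weights sum to 1/35.
So P(the ruby in chest 2 | the guide opened chest 1, chest 4, chest 5, and chest 7) = (1/280) / (1/35) = 1/8.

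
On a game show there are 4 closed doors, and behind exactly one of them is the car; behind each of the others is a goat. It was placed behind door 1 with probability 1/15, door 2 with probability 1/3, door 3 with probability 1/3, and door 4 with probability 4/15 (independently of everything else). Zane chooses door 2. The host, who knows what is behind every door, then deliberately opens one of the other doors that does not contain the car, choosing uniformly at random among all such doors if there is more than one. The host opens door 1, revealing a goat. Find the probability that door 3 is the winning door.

15/37

Condition on the true location of the car.
If it is behind door 1 (prior 1/15): the host opened door 1, so this case is ruled out; weight (1/15)·0 = 0.
If it is behind door 2 (prior 1/3): the host has 3 equally likely choices, so probability 1/3; weight (1/3)·(1/3) = 1/9.
If it is behind door 3 (prior 1/3): the host has 2 equally likely choices, so probability 1/2; weight (1/3)·(1/2) = 1/6.
If it is behind door 4 (prior 4/15): the host has 2 equally likely choices, so probability 1/2; weight (4/15)·(1/2) = 2/15.
The weights sum to 37/90.
So P(the car behind door 3 | the host opened door 1) = (1/6) / (37/90) = 15/37.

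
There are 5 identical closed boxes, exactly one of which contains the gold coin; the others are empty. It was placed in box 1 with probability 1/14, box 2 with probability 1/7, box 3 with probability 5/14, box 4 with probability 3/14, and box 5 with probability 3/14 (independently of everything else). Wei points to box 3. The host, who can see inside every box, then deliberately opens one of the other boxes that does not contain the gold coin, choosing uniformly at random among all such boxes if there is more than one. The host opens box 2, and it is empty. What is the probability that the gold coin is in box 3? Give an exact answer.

Condition on the true location of the gold coin.
If it is in box 1 (prior 1/14): the host has 3 equally likely choices, so probability 1/3; weight (1/14)·(1/3) = 1/42.
If it is in box 2 (prior 1/7): the host opened box 2, so this case is ruled out; weight (1/7)·0 = 0.
If it is in box 3 (prior 5/14): the host has 4 equally likely choices, so probability 1/4; weight (5/14)·(1/4) = 5/56.
If it is in either of boxes 4 and 5 (prior 3/14 each): the host has 3 equally likely choices, so probability 1/3; weight (3/14)·(1/3) = 1/14 each.
The weights sum to 43/168.
So P(the gold coin in box 3 | the host opened box 2) = (5/56) / (43/168) = 15/43.

15/43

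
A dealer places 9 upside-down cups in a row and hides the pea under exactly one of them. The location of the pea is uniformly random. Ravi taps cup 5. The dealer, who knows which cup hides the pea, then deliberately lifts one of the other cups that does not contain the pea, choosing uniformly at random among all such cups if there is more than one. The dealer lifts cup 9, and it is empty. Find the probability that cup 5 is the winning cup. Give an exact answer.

Condition on the true location of the pea.
If it is under any of cups 1, 2, 3, 4, 6, 7, and 8 (prior 1/9 each): the dealer has 7 equally likely choices, so probability 1/7; weight (1/9)·(1/7) = 1/63 each.
If it is under cup 5 (prior 1/9): the dealer has 8 equally likely choices, so probability 1/8; weight (1/9)·(1/8) = 1/72.
If it is under cup 9 (prior 1/9): the dealer opened cup 9, so this case is ruled out; weight (1/9)·0 = 0.
The weights sum to 1/8.
So P(the pea under cup 5 | the dealer opened cup 9) = (1/72) / (1/8) = 1/9.

1/9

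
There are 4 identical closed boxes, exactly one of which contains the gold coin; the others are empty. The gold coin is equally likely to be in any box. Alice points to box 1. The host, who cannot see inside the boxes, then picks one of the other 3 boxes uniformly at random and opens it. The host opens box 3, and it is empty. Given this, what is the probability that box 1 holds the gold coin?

Consider each possible location of the gold coin in turn.
If it is in any of boxes 1, 2, and 4 (prior 1/4 each): the host picks box 3 with probability 1/3 regardless, and it is not the prize; weight (1/4)·(1/3) = 1/12 each.
If it is in box 3 (prior 1/4): the host opened box 3, so this case is ruled out; weight (1/4)·0 = 0.
The weights sum to 1/4.
So P(the gold coin in box 1 | the host opened box 3) = (1/12) / (1/4) = 1/3.

1/3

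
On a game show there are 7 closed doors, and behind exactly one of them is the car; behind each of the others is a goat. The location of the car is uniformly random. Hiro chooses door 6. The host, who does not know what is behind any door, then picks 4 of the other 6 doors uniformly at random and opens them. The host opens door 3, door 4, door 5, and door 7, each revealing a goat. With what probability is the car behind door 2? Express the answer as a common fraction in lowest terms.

Consider each possible location of the car in turn.
If it is behind any of doors 1, 2, and 6 (prior 1/7 each): the host picks exactly this set with probability 1/15 regardless, and none is the prize; weight (1/7)·(1/15) = 1/105 each.
If it is behind any of doors 3, 4, 5, and 7 (prior 1/7 each): that door was opened and seen not to hold the prize — ruled out; weight (1/7)·0 = 0 each.
The weights sum to 1/35.
So P(the car behind door 2 | the host opened door 3, door 4, door 5, and door 7) = (1/105) / (1/35) = 1/3.

1/3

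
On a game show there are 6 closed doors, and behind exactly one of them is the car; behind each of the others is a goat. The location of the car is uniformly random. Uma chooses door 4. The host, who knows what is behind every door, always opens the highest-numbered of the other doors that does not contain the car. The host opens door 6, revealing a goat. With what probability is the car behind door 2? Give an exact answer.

Apply Bayes' rule, conditioning on where the car actually is.
If it is behind any of doors 1, 2, 3, 4, and 5 (prior 1/6 each): door 6 is the highest-numbered option available, probability 1; weight (1/6)·1 = 1/6 each.
If it is behind door 6 (prior 1/6): the host opened door 6, so this case is ruled out; weight (1/6)·0 = 0.
The weights sum to 5/6.
So P(the car behind door 2 | the host opened door 6) = (1/6) / (5/6) = 1/5.

1/5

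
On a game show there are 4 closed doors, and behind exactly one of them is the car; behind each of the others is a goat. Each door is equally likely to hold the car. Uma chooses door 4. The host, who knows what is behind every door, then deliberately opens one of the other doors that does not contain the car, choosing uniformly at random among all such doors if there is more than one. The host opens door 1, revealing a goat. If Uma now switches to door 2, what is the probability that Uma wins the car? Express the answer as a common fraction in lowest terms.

3/8

Consider each possible location of the car in turn.
If it is behind door 1 (prior 1/4): the host opened door 1, so this case is ruled out; weight (1/4)·0 = 0.
If it is behind either of doors 2 and 3 (prior 1/4 each): the host has 2 equally likely choices, so probability 1/2; weight (1/4)·(1/2) = 1/8 each.
If it is behind door 4 (prior 1/4): the host has 3 equally likely choices, so probability 1/3; weight (1/4)·(1/3) = 1/12.
The weights sum to 1/3.
So P(the car behind door 2 | the host opened door 1) = (1/8) / (1/3) = 3/8.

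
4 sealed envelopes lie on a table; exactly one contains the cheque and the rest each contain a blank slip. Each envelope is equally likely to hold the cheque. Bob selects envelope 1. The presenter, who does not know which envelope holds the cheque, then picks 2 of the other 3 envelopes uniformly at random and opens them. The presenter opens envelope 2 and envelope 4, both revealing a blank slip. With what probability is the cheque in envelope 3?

Because the presenter chose which envelopes to open without knowing where the cheque is, the choice is independent of the prize location. Learning that none of the 2 opened envelopes holds the cheque simply rules out those 2 locations and leaves the remaining 2 envelopes still equally likely by symmetry.
So P(the cheque in envelope 3) = 1/2.

1/2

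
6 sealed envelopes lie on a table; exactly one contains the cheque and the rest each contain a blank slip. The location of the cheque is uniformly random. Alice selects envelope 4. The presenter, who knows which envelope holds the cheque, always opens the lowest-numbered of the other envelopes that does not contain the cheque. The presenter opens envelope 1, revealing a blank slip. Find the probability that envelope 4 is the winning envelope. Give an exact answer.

Consider each possible location of the cheque in turn.
If it is in envelope 1 (prior 1/6): the presenter opened envelope 1, so this case is ruled out; weight (1/6)·0 = 0.
If it is in any of envelopes 2, 3, 4, 5, and 6 (prior 1/6 each): envelope 1 is the lowest-numbered option available, probability 1; weight (1/6)·1 = 1/6 each.
The weights sum to 5/6.
So P(the cheque in envelope 4 | the presenter opened envelope 1) = (1/6) / (5/6) = 1/5.

1/5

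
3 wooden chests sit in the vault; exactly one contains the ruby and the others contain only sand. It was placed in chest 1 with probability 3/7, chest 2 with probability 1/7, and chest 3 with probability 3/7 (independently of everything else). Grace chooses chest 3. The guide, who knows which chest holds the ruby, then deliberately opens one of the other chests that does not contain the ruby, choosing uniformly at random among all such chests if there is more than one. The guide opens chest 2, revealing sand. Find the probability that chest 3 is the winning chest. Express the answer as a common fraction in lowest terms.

Apply Bayes' rule, conditioning on where the ruby actually is.
If it is in chest 1 (prior 3/7): the guide has no choice, probability 1; weight (3/7)·1 = 3/7.
If it is in chest 2 (prior 1/7): the guide opened chest 2, so this case is ruled out; weight (1/7)·0 = 0.
If it is in chest 3 (prior 3/7): the guide has 2 equally likely choices, so probability 1/2; weight (3/7)·(1/2) = 3/14.
The weights sum to 9/14.
So P(the ruby in chest 3 | the guide opened chest 2) = (3/14) / (9/14) = 1/3.

1/3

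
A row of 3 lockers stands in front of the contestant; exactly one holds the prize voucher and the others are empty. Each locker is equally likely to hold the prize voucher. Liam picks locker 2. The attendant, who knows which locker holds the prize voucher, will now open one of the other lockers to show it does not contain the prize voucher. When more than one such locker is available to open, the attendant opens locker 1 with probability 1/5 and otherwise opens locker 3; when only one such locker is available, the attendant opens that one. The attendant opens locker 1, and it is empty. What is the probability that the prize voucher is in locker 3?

Consider each possible location of the prize voucher in turn.
If it is in locker 1 (prior 1/3): the attendant opened locker 1, so this case is ruled out; weight (1/3)·0 = 0.
If it is in locker 2 (prior 1/3): locker 1 is available, opened with probability 1/5; weight (1/3)·(1/5) = 1/15.
If it is in locker 3 (prior 1/3): only locker 1 is available, probability 1; weight (1/3)·1 = 1/3.
The weights sum to 2/5.
So P(the prize voucher in locker 3 | the attendant opened locker 1) = (1/3) / (2/5) = 5/6.

5/6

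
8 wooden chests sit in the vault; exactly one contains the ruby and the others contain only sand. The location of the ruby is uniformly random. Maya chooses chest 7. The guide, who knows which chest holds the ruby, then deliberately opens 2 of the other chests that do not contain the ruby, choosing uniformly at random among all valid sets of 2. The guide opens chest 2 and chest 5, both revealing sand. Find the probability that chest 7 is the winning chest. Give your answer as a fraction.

Consider each possible location of the ruby in turn.
If it is in any of chests 1, 3, 4, 6, and 8 (prior 1/8 each): the guide has 15 equally likely choices, so probability 1/15; weight (1/8)·(1/15) = 1/120 each.
If it is in either of chests 2 and 5 (prior 1/8 each): that chest was opened and seen not to hold the prize — ruled out; weight (1/8)·0 = 0 each.
If it is in chest 7 (prior 1/8): the guide has 21 equally likely choices, so probability 1/21; weight (1/8)·(1/21) = 1/168.
The weights sum to 1/21.
So P(the ruby in chest 7 | the guide opened chest 2 and chest 5) = (1/168) / (1/21) = 1/8.

1/8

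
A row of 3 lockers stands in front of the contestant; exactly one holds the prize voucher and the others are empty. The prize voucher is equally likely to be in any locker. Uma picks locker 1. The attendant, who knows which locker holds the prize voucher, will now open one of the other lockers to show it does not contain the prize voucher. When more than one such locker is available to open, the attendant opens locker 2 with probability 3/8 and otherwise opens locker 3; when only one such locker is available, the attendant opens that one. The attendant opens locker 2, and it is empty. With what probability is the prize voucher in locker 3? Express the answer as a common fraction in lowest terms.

8/11

Consider each possible location of the prize voucher in turn.
If it is in locker 1 (prior 1/3): locker 2 is available, opened with probability 3/8; weight (1/3)·(3/8) = 1/8.
If it is in locker 2 (prior 1/3): the attendant opened locker 2, so this case is ruled out; weight (1/3)·0 = 0.
If it is in locker 3 (prior 1/3): only locker 2 is available, probability 1; weight (1/3)·1 = 1/3.
The weights sum to 11/24.
So P(the prize voucher in locker 3 | the attendant opened locker 2) = (1/3) / (11/24) = 8/11.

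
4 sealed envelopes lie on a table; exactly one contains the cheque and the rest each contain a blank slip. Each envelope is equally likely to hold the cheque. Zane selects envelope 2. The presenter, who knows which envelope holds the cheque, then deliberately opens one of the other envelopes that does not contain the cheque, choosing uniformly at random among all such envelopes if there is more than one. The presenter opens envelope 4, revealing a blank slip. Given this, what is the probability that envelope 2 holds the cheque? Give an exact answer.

Apply Bayes' rule, conditioning on where the cheque actually is.
If it is in either of envelopes 1 and 3 (prior 1/4 each): the presenter has 2 equally likely choices, so probability 1/2; weight (1/4)·(1/2) = 1/8 each.
If it is in envelope 2 (prior 1/4): the presenter has 3 equally likely choices, so probability 1/3; weight (1/4)·(1/3) = 1/12.
If it is in envelope 4 (prior 1/4): the presenter opened envelope 4, so this case is ruled out; weight (1/4)·0 = 0.
The weights sum to 1/3.
So P(the cheque in envelope 2 | the presenter opened envelope 4) = (1/12) / (1/3) = 1/4.

1/4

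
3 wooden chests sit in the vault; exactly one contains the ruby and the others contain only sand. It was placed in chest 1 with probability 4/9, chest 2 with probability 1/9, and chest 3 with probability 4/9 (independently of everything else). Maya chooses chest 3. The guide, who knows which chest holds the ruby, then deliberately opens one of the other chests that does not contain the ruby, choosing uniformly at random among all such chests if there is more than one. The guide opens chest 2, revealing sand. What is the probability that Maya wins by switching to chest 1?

Consider each possible location of the ruby in turn.
If it is in chest 1 (prior 4/9): the guide has no choice, probability 1; weight (4/9)·1 = 4/9.
If it is in chest 2 (prior 1/9): the guide opened chest 2, so this case is ruled out; weight (1/9)·0 = 0.
If it is in chest 3 (prior 4/9): the guide has 2 equally likely choices, so probability 1/2; weight (4/9)·(1/2) = 2/9.
The weights sum to 2/3.
So P(the ruby in chest 1 | the guide opened chest 2) = (4/9) / (2/3) = 2/3.

2/3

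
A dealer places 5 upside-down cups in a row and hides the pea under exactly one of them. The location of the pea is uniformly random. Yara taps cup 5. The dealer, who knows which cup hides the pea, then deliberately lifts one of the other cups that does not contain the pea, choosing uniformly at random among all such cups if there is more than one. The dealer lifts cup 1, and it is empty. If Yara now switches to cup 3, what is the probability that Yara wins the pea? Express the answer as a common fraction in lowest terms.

4/15

Apply Bayes' rule, conditioning on where the pea actually is.
If it is under cup 1 (prior 1/5): the dealer opened cup 1, so this case is ruled out; weight (1/5)·0 = 0.
If it is under any of cups 2, 3, and 4 (prior 1/5 each): the dealer has 3 equally likely choices, so probability 1/3; weight (1/5)·(1/3) = 1/15 each.
If it is under cup 5 (prior 1/5): the dealer has 4 equally likely choices, so probability 1/4; weight (1/5)·(1/4) = 1/20.
The weights sum to 1/4.
So P(the pea under cup 3 | the dealer opened cup 1) = (1/15) / (1/4) = 4/15.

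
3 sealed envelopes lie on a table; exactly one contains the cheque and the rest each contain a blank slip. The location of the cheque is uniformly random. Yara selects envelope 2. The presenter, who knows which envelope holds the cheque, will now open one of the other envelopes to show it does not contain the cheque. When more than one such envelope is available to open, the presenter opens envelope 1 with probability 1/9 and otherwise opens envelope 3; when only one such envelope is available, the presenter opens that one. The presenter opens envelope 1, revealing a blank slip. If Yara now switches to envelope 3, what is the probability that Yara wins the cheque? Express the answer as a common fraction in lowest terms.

Consider each possible location of the cheque in turn.
If it is in envelope 1 (prior 1/3): the presenter opened envelope 1, so this case is ruled out; weight (1/3)·0 = 0.
If it is in envelope 2 (prior 1/3): envelope 1 is available, opened with probability 1/9; weight (1/3)·(1/9) = 1/27.
If it is in envelope 3 (prior 1/3): only envelope 1 is available, probability 1; weight (1/3)·1 = 1/3.
The weights sum to 10/27.
So P(the cheque in envelope 3 | the presenter opened envelope 1) = (1/3) / (10/27) = 9/10.

9/10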